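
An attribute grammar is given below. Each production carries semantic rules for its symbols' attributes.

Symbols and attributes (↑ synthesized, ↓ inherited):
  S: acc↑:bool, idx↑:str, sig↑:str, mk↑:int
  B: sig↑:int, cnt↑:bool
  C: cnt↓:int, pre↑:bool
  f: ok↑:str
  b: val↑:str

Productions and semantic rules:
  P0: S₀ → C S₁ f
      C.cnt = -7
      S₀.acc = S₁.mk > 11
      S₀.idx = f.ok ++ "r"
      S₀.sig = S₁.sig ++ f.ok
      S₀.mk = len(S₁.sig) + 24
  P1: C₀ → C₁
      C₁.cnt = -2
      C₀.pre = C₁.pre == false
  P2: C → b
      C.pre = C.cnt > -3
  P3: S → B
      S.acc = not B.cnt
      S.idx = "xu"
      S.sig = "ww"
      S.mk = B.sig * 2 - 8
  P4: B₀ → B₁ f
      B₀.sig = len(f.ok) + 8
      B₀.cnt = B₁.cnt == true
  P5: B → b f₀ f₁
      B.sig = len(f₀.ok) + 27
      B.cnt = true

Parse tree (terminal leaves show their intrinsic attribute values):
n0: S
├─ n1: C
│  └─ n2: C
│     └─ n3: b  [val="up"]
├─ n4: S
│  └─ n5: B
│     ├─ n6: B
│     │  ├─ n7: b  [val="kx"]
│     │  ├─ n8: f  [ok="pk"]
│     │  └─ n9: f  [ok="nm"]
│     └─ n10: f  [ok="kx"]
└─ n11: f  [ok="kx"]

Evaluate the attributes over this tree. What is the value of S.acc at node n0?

true

1. n1.cnt = -7  [-7]
2. n2.cnt = -2  [-2]
3. n3.val = "up"  [terminal]
4. n2.pre = true  [C.cnt > -3]
5. n1.pre = false  [C₁.pre == false]
6. n7.val = "kx"  [terminal]
7. n8.ok = "pk"  [terminal]
8. n9.ok = "nm"  [terminal]
9. n6.sig = 29  [len(f₀.ok) + 27]
10. n6.cnt = true  [true]
11. n10.ok = "kx"  [terminal]
12. n5.sig = 10  [len(f.ok) + 8]
13. n5.cnt = true  [B₁.cnt == true]
14. n4.acc = false  [not B.cnt]
15. n4.idx = "xu"  ["xu"]
16. n4.sig = "ww"  ["ww"]
17. n4.mk = 12  [B.sig * 2 - 8]
18. n11.ok = "kx"  [terminal]
19. n0.acc = true  [S₁.mk > 11]
20. n0.idx = "kxr"  [f.ok ++ "r"]
21. n0.sig = "wwkx"  [S₁.sig ++ f.ok]
22. n0.mk = 26  [len(S₁.sig) + 24]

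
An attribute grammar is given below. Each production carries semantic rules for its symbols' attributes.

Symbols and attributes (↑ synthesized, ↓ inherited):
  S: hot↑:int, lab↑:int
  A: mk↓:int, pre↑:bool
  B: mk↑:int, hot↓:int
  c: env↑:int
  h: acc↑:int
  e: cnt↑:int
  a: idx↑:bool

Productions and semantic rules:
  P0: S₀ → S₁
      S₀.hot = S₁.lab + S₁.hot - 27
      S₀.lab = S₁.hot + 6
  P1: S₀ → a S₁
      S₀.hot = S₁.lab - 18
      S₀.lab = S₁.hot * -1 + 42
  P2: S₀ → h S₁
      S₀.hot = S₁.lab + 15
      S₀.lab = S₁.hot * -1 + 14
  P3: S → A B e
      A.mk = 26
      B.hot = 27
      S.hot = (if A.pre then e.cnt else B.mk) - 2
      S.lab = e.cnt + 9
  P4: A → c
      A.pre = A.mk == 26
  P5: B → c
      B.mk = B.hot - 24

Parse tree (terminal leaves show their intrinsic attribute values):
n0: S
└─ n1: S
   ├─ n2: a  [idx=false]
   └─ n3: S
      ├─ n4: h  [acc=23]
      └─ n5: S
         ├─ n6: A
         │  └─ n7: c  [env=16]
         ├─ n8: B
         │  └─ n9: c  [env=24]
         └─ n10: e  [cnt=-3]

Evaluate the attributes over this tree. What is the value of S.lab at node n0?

1. n2.idx = false  [terminal]
2. n4.acc = 23  [terminal]
3. n6.mk = 26  [26]
4. n7.env = 16  [terminal]
5. n6.pre = true  [A.mk == 26]
6. n8.hot = 27  [27]
7. n9.env = 24  [terminal]
8. n8.mk = 3  [B.hot - 24]
9. n10.cnt = -3  [terminal]
10. n5.hot = -5  [(if A.pre then e.cnt else B.mk) - 2]
11. n5.lab = 6  [e.cnt + 9]
12. n3.hot = 21  [S₁.lab + 15]
13. n3.lab = 19  [S₁.hot * -1 + 14]
14. n1.hot = 1  [S₁.lab - 18]
15. n1.lab = 21  [S₁.hot * -1 + 42]
16. n0.hot = -5  [S₁.lab + S₁.hot - 27]
17. n0.lab = 7  [S₁.hot + 6]

7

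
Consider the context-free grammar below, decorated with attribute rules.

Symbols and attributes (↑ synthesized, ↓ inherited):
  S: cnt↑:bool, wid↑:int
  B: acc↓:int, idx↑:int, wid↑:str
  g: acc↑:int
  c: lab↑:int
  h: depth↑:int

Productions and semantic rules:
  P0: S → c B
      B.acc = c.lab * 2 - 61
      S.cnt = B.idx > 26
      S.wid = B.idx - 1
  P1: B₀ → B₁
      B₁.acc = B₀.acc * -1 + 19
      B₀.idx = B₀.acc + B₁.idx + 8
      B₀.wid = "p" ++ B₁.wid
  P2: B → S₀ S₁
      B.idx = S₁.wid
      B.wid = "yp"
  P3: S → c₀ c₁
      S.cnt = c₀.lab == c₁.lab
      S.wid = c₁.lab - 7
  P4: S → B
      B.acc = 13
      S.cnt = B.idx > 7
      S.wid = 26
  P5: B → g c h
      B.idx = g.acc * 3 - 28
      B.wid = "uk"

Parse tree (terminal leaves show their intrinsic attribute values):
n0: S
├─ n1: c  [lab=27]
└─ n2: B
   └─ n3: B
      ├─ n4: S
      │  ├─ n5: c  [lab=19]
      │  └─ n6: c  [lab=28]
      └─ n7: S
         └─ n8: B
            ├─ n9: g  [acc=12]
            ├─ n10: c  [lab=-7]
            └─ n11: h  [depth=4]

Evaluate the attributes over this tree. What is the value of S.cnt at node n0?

1. n1.lab = 27  [terminal]
2. n2.acc = -7  [c.lab * 2 - 61]
3. n3.acc = 26  [B₀.acc * -1 + 19]
4. n5.lab = 19  [terminal]
5. n6.lab = 28  [terminal]
6. n4.cnt = false  [c₀.lab == c₁.lab]
7. n4.wid = 21  [c₁.lab - 7]
8. n8.acc = 13  [13]
9. n9.acc = 12  [terminal]
10. n10.lab = -7  [terminal]
11. n11.depth = 4  [terminal]
12. n8.idx = 8  [g.acc * 3 - 28]
13. n8.wid = "uk"  ["uk"]
14. n7.cnt = true  [B.idx > 7]
15. n7.wid = 26  [26]
16. n3.idx = 26  [S₁.wid]
17. n3.wid = "yp"  ["yp"]
18. n2.idx = 27  [B₀.acc + B₁.idx + 8]
19. n2.wid = "pyp"  ["p" ++ B₁.wid]
20. n0.cnt = true  [B.idx > 26]
21. n0.wid = 26  [B.idx - 1]

true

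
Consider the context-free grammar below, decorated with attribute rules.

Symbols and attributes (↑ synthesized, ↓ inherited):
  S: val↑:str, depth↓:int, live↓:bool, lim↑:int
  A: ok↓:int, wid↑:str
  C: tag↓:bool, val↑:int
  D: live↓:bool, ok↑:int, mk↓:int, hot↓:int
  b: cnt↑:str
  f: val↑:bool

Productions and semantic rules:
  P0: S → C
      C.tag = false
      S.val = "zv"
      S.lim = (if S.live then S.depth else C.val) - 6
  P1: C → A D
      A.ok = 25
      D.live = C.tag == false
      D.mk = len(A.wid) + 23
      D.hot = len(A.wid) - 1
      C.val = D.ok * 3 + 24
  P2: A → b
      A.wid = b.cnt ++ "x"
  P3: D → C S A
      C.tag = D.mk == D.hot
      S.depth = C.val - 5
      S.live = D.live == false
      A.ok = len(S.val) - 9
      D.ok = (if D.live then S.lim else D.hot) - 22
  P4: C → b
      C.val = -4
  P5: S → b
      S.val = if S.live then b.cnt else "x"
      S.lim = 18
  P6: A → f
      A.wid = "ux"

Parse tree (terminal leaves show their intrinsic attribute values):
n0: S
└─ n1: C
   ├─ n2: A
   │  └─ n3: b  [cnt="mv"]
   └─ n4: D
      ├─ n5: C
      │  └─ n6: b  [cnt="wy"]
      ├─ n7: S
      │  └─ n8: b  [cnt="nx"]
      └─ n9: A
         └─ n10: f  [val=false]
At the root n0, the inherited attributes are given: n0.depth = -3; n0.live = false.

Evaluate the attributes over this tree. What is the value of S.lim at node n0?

1. n0.depth = -3  [given at root]
2. n0.live = false  [given at root]
3. n1.tag = false  [false]
4. n2.ok = 25  [25]
5. n3.cnt = "mv"  [terminal]
6. n2.wid = "mvx"  [b.cnt ++ "x"]
7. n4.live = true  [C.tag == false]
8. n4.mk = 26  [len(A.wid) + 23]
9. n4.hot = 2  [len(A.wid) - 1]
10. n5.tag = false  [D.mk == D.hot]
11. n6.cnt = "wy"  [terminal]
12. n5.val = -4  [-4]
13. n7.depth = -9  [C.val - 5]
14. n7.live = false  [D.live == false]
15. n8.cnt = "nx"  [terminal]
16. n7.val = "x"  [if S.live then b.cnt else "x"]
17. n7.lim = 18  [18]
18. n9.ok = -8  [len(S.val) - 9]
19. n10.val = false  [terminal]
20. n9.wid = "ux"  ["ux"]
21. n4.ok = -4  [(if D.live then S.lim else D.hot) - 22]
22. n1.val = 12  [D.ok * 3 + 24]
23. n0.val = "zv"  ["zv"]
24. n0.lim = 6  [(if S.live then S.depth else C.val) - 6]

6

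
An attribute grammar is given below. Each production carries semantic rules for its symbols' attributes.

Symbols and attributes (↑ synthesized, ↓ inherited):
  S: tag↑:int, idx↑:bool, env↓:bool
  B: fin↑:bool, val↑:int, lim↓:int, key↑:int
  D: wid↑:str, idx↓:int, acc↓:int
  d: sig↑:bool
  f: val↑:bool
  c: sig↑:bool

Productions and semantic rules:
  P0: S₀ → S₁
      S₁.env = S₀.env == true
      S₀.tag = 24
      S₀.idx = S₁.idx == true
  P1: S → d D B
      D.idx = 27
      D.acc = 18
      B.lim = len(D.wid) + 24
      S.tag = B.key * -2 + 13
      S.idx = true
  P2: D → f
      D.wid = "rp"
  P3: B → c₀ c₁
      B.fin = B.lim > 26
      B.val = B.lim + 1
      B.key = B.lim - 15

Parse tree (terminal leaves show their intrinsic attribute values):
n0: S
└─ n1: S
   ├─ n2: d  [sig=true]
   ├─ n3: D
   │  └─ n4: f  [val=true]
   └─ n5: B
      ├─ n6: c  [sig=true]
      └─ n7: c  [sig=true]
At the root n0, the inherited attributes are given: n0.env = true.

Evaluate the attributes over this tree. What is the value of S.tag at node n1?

-9

1. n0.env = true  [given at root]
2. n1.env = true  [S₀.env == true]
3. n2.sig = true  [terminal]
4. n3.idx = 27  [27]
5. n3.acc = 18  [18]
6. n4.val = true  [terminal]
7. n3.wid = "rp"  ["rp"]
8. n5.lim = 26  [len(D.wid) + 24]
9. n6.sig = true  [terminal]
10. n7.sig = true  [terminal]
11. n5.fin = false  [B.lim > 26]
12. n5.val = 27  [B.lim + 1]
13. n5.key = 11  [B.lim - 15]
14. n1.tag = -9  [B.key * -2 + 13]
15. n1.idx = true  [true]
16. n0.tag = 24  [24]
17. n0.idx = true  [S₁.idx == true]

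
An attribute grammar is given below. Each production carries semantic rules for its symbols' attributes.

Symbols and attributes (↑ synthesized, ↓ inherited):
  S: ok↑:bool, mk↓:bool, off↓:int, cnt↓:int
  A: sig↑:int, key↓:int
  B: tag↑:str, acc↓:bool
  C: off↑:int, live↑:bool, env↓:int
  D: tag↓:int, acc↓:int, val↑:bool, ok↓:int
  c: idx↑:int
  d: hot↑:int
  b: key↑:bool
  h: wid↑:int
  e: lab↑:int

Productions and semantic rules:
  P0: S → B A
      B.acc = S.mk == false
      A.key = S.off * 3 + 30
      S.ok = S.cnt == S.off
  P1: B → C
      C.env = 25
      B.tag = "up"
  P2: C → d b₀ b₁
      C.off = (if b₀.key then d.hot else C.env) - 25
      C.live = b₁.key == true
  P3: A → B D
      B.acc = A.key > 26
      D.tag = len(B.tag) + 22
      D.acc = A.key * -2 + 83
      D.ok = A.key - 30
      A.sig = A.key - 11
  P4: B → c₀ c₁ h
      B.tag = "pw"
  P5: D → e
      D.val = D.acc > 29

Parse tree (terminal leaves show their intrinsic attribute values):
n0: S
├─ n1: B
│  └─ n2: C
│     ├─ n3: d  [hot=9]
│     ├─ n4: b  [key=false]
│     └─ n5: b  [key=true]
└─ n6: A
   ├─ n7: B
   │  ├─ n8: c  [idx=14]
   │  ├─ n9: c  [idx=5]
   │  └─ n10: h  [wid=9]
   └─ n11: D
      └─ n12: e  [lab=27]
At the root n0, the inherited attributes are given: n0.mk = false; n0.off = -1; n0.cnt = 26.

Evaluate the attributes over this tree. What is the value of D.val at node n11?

false

1. n0.mk = false  [given at root]
2. n0.off = -1  [given at root]
3. n0.cnt = 26  [given at root]
4. n1.acc = true  [S.mk == false]
5. n2.env = 25  [25]
6. n3.hot = 9  [terminal]
7. n4.key = false  [terminal]
8. n5.key = true  [terminal]
9. n2.off = 0  [(if b₀.key then d.hot else C.env) - 25]
10. n2.live = true  [b₁.key == true]
11. n1.tag = "up"  ["up"]
12. n6.key = 27  [S.off * 3 + 30]
13. n7.acc = true  [A.key > 26]
14. n8.idx = 14  [terminal]
15. n9.idx = 5  [terminal]
16. n10.wid = 9  [terminal]
17. n7.tag = "pw"  ["pw"]
18. n11.tag = 24  [len(B.tag) + 22]
19. n11.acc = 29  [A.key * -2 + 83]
20. n11.ok = -3  [A.key - 30]
21. n12.lab = 27  [terminal]
22. n11.val = false  [D.acc > 29]
23. n6.sig = 16  [A.key - 11]
24. n0.ok = false  [S.cnt == S.off]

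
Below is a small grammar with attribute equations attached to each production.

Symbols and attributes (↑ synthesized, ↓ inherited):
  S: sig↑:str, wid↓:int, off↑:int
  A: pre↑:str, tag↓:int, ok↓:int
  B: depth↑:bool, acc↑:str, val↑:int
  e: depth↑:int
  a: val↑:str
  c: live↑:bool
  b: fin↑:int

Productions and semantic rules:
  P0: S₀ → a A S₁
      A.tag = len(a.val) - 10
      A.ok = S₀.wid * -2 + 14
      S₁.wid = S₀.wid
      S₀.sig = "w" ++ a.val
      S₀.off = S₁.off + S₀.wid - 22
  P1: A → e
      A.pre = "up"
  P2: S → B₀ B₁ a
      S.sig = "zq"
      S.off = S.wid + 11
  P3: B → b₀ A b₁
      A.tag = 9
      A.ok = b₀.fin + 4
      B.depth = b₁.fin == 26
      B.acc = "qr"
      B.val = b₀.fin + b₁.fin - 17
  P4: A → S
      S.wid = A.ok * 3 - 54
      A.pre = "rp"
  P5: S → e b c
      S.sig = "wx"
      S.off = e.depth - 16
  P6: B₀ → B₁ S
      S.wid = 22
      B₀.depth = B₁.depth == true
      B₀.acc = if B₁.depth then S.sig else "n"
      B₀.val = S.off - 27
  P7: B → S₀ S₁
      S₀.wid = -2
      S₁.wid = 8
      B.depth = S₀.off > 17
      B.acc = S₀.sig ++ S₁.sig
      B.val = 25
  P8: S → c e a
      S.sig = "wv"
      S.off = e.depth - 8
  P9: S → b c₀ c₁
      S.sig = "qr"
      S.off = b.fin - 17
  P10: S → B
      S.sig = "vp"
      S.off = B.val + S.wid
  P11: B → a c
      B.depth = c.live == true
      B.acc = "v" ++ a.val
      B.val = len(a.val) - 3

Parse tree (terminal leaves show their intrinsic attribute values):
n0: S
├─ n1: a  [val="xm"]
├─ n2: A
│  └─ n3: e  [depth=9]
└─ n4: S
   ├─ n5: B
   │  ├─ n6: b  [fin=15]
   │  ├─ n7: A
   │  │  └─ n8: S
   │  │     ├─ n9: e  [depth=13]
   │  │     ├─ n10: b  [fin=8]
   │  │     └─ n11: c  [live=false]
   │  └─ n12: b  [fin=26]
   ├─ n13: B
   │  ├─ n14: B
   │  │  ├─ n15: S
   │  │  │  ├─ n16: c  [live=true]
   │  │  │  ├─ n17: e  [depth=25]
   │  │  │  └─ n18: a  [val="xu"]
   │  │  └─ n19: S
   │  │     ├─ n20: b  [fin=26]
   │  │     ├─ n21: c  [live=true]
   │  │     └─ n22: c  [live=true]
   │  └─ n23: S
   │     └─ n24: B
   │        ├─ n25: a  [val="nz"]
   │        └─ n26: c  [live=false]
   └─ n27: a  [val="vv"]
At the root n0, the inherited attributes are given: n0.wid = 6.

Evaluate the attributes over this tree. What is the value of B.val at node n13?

1. n0.wid = 6  [given at root]
2. n1.val = "xm"  [terminal]
3. n2.tag = -8  [len(a.val) - 10]
4. n2.ok = 2  [S₀.wid * -2 + 14]
5. n3.depth = 9  [terminal]
6. n2.pre = "up"  ["up"]
7. n4.wid = 6  [S₀.wid]
8. n6.fin = 15  [terminal]
9. n7.tag = 9  [9]
10. n7.ok = 19  [b₀.fin + 4]
11. n8.wid = 3  [A.ok * 3 - 54]
12. n9.depth = 13  [terminal]
13. n10.fin = 8  [terminal]
14. n11.live = false  [terminal]
15. n8.sig = "wx"  ["wx"]
16. n8.off = -3  [e.depth - 16]
17. n7.pre = "rp"  ["rp"]
18. n12.fin = 26  [terminal]
19. n5.depth = true  [b₁.fin == 26]
20. n5.acc = "qr"  ["qr"]
21. n5.val = 24  [b₀.fin + b₁.fin - 17]
22. n15.wid = -2  [-2]
23. n16.live = true  [terminal]
24. n17.depth = 25  [terminal]
25. n18.val = "xu"  [terminal]
26. n15.sig = "wv"  ["wv"]
27. n15.off = 17  [e.depth - 8]
28. n19.wid = 8  [8]
29. n20.fin = 26  [terminal]
30. n21.live = true  [terminal]
31. n22.live = true  [terminal]
32. n19.sig = "qr"  ["qr"]
33. n19.off = 9  [b.fin - 17]
34. n14.depth = false  [S₀.off > 17]
35. n14.acc = "wvqr"  [S₀.sig ++ S₁.sig]
36. n14.val = 25  [25]
37. n23.wid = 22  [22]
38. n25.val = "nz"  [terminal]
39. n26.live = false  [terminal]
40. n24.depth = false  [c.live == true]
41. n24.acc = "vnz"  ["v" ++ a.val]
42. n24.val = -1  [len(a.val) - 3]
43. n23.sig = "vp"  ["vp"]
44. n23.off = 21  [B.val + S.wid]
45. n13.depth = false  [B₁.depth == true]
46. n13.acc = "n"  [if B₁.depth then S.sig else "n"]
47. n13.val = -6  [S.off - 27]
48. n27.val = "vv"  [terminal]
49. n4.sig = "zq"  ["zq"]
50. n4.off = 17  [S.wid + 11]
51. n0.sig = "wxm"  ["w" ++ a.val]
52. n0.off = 1  [S₁.off + S₀.wid - 22]

-6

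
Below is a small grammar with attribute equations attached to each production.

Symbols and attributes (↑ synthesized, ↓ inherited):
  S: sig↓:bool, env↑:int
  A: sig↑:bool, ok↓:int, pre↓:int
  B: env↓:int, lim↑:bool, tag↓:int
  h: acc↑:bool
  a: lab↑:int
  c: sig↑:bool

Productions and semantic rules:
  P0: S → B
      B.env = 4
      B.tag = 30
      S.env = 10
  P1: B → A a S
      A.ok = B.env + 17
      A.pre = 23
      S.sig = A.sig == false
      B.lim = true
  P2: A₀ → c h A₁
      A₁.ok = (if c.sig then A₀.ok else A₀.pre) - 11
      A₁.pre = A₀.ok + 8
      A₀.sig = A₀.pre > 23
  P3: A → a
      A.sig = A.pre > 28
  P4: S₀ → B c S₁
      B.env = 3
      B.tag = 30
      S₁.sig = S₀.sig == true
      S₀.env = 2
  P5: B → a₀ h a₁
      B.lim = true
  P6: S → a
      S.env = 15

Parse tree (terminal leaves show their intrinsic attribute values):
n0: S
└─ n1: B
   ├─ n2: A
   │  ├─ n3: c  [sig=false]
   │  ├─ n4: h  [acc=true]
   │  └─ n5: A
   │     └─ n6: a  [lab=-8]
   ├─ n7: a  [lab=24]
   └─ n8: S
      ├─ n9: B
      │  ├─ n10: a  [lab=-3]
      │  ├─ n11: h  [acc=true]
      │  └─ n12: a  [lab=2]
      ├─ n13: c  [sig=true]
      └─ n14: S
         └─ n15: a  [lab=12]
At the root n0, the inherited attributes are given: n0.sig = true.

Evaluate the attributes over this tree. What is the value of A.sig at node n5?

true

1. n0.sig = true  [given at root]
2. n1.env = 4  [4]
3. n1.tag = 30  [30]
4. n2.ok = 21  [B.env + 17]
5. n2.pre = 23  [23]
6. n3.sig = false  [terminal]
7. n4.acc = true  [terminal]
8. n5.ok = 12  [(if c.sig then A₀.ok else A₀.pre) - 11]
9. n5.pre = 29  [A₀.ok + 8]
10. n6.lab = -8  [terminal]
11. n5.sig = true  [A.pre > 28]
12. n2.sig = false  [A₀.pre > 23]
13. n7.lab = 24  [terminal]
14. n8.sig = true  [A.sig == false]
15. n9.env = 3  [3]
16. n9.tag = 30  [30]
17. n10.lab = -3  [terminal]
18. n11.acc = true  [terminal]
19. n12.lab = 2  [terminal]
20. n9.lim = true  [true]
21. n13.sig = true  [terminal]
22. n14.sig = true  [S₀.sig == true]
23. n15.lab = 12  [terminal]
24. n14.env = 15  [15]
25. n8.env = 2  [2]
26. n1.lim = true  [true]
27. n0.env = 10  [10]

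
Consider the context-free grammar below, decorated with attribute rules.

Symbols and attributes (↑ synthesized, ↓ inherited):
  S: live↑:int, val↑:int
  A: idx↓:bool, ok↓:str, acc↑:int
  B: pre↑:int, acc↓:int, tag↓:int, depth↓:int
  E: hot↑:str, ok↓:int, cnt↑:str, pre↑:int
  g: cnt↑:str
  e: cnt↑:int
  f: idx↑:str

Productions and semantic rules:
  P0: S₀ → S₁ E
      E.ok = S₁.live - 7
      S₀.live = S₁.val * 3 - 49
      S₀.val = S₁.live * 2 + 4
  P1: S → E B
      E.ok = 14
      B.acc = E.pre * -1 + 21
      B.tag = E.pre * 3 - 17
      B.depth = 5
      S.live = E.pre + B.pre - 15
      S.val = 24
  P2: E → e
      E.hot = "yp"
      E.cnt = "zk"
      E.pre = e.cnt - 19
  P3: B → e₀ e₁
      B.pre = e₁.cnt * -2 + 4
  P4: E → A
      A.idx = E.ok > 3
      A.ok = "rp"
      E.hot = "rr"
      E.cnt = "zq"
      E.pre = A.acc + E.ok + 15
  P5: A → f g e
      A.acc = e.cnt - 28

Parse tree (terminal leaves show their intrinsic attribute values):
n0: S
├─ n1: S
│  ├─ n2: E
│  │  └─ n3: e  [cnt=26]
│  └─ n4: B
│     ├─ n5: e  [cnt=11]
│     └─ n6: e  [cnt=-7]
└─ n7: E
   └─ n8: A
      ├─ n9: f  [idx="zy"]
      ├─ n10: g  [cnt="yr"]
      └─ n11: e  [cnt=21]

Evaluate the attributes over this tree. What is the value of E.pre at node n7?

1. n2.ok = 14  [14]
2. n3.cnt = 26  [terminal]
3. n2.hot = "yp"  ["yp"]
4. n2.cnt = "zk"  ["zk"]
5. n2.pre = 7  [e.cnt - 19]
6. n4.acc = 14  [E.pre * -1 + 21]
7. n4.tag = 4  [E.pre * 3 - 17]
8. n4.depth = 5  [5]
9. n5.cnt = 11  [terminal]
10. n6.cnt = -7  [terminal]
11. n4.pre = 18  [e₁.cnt * -2 + 4]
12. n1.live = 10  [E.pre + B.pre - 15]
13. n1.val = 24  [24]
14. n7.ok = 3  [S₁.live - 7]
15. n8.idx = false  [E.ok > 3]
16. n8.ok = "rp"  ["rp"]
17. n9.idx = "zy"  [terminal]
18. n10.cnt = "yr"  [terminal]
19. n11.cnt = 21  [terminal]
20. n8.acc = -7  [e.cnt - 28]
21. n7.hot = "rr"  ["rr"]
22. n7.cnt = "zq"  ["zq"]
23. n7.pre = 11  [A.acc + E.ok + 15]
24. n0.live = 23  [S₁.val * 3 - 49]
25. n0.val = 24  [S₁.live * 2 + 4]

11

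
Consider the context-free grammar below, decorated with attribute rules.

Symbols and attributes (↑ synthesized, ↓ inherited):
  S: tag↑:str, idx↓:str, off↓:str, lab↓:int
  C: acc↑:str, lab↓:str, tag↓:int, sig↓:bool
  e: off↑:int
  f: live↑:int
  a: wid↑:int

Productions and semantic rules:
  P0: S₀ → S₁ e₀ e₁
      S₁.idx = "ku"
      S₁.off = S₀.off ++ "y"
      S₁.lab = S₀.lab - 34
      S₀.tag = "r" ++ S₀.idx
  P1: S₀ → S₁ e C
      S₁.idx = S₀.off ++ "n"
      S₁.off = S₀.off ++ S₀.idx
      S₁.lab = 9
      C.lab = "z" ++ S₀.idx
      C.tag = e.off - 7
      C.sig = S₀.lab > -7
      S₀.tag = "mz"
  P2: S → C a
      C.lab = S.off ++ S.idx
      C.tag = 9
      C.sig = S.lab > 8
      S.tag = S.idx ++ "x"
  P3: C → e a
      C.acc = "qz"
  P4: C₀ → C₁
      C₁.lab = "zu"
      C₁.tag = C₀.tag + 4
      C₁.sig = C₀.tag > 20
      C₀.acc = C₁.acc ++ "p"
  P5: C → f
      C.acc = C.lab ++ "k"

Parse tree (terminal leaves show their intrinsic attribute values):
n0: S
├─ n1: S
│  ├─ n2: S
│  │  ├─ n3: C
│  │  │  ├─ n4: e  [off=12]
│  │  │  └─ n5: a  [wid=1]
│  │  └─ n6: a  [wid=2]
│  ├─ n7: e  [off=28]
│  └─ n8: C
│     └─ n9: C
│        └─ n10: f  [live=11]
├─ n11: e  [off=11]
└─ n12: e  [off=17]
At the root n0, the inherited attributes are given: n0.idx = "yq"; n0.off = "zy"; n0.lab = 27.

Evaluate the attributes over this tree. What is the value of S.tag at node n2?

1. n0.idx = "yq"  [given at root]
2. n0.off = "zy"  [given at root]
3. n0.lab = 27  [given at root]
4. n1.idx = "ku"  ["ku"]
5. n1.off = "zyy"  [S₀.off ++ "y"]
6. n1.lab = -7  [S₀.lab - 34]
7. n2.idx = "zyyn"  [S₀.off ++ "n"]
8. n2.off = "zyyku"  [S₀.off ++ S₀.idx]
9. n2.lab = 9  [9]
10. n3.lab = "zyykuzyyn"  [S.off ++ S.idx]
11. n3.tag = 9  [9]
12. n3.sig = true  [S.lab > 8]
13. n4.off = 12  [terminal]
14. n5.wid = 1  [terminal]
15. n3.acc = "qz"  ["qz"]
16. n6.wid = 2  [terminal]
17. n2.tag = "zyynx"  [S.idx ++ "x"]
18. n7.off = 28  [terminal]
19. n8.lab = "zku"  ["z" ++ S₀.idx]
20. n8.tag = 21  [e.off - 7]
21. n8.sig = false  [S₀.lab > -7]
22. n9.lab = "zu"  ["zu"]
23. n9.tag = 25  [C₀.tag + 4]
24. n9.sig = true  [C₀.tag > 20]
25. n10.live = 11  [terminal]
26. n9.acc = "zuk"  [C.lab ++ "k"]
27. n8.acc = "zukp"  [C₁.acc ++ "p"]
28. n1.tag = "mz"  ["mz"]
29. n11.off = 11  [terminal]
30. n12.off = 17  [terminal]
31. n0.tag = "ryq"  ["r" ++ S₀.idx]

"zyynx"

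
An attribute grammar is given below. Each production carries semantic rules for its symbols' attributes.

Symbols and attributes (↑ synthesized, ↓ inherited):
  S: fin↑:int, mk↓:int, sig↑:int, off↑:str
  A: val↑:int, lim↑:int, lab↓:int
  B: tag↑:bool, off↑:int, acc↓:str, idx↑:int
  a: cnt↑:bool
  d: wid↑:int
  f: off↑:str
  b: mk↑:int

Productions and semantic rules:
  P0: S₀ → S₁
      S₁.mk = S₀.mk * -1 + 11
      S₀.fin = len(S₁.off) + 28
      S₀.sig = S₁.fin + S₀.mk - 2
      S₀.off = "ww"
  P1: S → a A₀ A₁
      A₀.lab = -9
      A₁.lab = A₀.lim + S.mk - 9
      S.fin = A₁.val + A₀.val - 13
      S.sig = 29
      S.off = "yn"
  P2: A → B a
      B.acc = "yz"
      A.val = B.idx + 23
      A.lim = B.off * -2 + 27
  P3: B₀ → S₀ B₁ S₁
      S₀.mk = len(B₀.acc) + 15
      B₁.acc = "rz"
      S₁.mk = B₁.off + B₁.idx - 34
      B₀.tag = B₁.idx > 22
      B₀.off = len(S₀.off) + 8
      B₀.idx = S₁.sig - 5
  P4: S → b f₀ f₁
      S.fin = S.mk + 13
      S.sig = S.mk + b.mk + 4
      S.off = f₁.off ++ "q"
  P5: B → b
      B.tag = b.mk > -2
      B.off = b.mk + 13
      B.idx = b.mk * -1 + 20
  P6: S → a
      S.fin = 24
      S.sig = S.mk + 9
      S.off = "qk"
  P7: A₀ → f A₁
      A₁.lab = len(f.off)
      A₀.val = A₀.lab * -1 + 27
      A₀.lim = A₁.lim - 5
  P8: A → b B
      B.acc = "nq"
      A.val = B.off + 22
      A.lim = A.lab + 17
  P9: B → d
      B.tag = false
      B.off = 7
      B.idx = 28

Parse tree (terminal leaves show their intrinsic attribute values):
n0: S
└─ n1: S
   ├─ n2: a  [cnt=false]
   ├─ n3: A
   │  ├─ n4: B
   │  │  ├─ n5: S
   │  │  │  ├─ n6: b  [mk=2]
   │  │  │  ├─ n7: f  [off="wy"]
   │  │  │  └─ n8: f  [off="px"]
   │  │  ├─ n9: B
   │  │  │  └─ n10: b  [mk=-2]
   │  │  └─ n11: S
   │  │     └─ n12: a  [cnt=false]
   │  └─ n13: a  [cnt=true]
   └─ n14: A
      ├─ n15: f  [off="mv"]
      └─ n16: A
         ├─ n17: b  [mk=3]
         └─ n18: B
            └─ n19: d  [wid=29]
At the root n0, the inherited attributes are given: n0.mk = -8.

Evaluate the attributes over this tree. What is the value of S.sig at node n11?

8

1. n0.mk = -8  [given at root]
2. n1.mk = 19  [S₀.mk * -1 + 11]
3. n2.cnt = false  [terminal]
4. n3.lab = -9  [-9]
5. n4.acc = "yz"  ["yz"]
6. n5.mk = 17  [len(B₀.acc) + 15]
7. n6.mk = 2  [terminal]
8. n7.off = "wy"  [terminal]
9. n8.off = "px"  [terminal]
10. n5.fin = 30  [S.mk + 13]
11. n5.sig = 23  [S.mk + b.mk + 4]
12. n5.off = "pxq"  [f₁.off ++ "q"]
13. n9.acc = "rz"  ["rz"]
14. n10.mk = -2  [terminal]
15. n9.tag = false  [b.mk > -2]
16. n9.off = 11  [b.mk + 13]
17. n9.idx = 22  [b.mk * -1 + 20]
18. n11.mk = -1  [B₁.off + B₁.idx - 34]
19. n12.cnt = false  [terminal]
20. n11.fin = 24  [24]
21. n11.sig = 8  [S.mk + 9]
22. n11.off = "qk"  ["qk"]
23. n4.tag = false  [B₁.idx > 22]
24. n4.off = 11  [len(S₀.off) + 8]
25. n4.idx = 3  [S₁.sig - 5]
26. n13.cnt = true  [terminal]
27. n3.val = 26  [B.idx + 23]
28. n3.lim = 5  [B.off * -2 + 27]
29. n14.lab = 15  [A₀.lim + S.mk - 9]
30. n15.off = "mv"  [terminal]
31. n16.lab = 2  [len(f.off)]
32. n17.mk = 3  [terminal]
33. n18.acc = "nq"  ["nq"]
34. n19.wid = 29  [terminal]
35. n18.tag = false  [false]
36. n18.off = 7  [7]
37. n18.idx = 28  [28]
38. n16.val = 29  [B.off + 22]
39. n16.lim = 19  [A.lab + 17]
40. n14.val = 12  [A₀.lab * -1 + 27]
41. n14.lim = 14  [A₁.lim - 5]
42. n1.fin = 25  [A₁.val + A₀.val - 13]
43. n1.sig = 29  [29]
44. n1.off = "yn"  ["yn"]
45. n0.fin = 30  [len(S₁.off) + 28]
46. n0.sig = 15  [S₁.fin + S₀.mk - 2]
47. n0.off = "ww"  ["ww"]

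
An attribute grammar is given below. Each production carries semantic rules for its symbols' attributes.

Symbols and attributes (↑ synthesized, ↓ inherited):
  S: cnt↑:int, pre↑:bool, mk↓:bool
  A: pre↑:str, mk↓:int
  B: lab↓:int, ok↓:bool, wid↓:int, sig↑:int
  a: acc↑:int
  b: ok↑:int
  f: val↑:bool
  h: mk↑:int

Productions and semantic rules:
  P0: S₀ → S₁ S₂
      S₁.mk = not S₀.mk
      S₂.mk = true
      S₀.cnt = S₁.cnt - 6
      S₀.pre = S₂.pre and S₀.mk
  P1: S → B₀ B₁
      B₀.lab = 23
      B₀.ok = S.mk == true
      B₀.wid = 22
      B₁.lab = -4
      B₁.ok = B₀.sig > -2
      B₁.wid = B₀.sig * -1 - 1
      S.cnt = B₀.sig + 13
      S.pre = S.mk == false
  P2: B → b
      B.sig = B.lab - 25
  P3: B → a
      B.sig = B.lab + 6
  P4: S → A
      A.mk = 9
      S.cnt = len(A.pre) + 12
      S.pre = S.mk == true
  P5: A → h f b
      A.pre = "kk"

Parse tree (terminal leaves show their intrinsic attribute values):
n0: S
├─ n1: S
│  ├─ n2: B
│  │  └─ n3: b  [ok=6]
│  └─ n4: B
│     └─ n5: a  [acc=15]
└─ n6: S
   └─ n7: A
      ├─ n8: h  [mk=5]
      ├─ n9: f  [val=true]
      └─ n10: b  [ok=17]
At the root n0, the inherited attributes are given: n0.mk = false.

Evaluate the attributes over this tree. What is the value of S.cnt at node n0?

1. n0.mk = false  [given at root]
2. n1.mk = true  [not S₀.mk]
3. n2.lab = 23  [23]
4. n2.ok = true  [S.mk == true]
5. n2.wid = 22  [22]
6. n3.ok = 6  [terminal]
7. n2.sig = -2  [B.lab - 25]
8. n4.lab = -4  [-4]
9. n4.ok = false  [B₀.sig > -2]
10. n4.wid = 1  [B₀.sig * -1 - 1]
11. n5.acc = 15  [terminal]
12. n4.sig = 2  [B.lab + 6]
13. n1.cnt = 11  [B₀.sig + 13]
14. n1.pre = false  [S.mk == false]
15. n6.mk = true  [true]
16. n7.mk = 9  [9]
17. n8.mk = 5  [terminal]
18. n9.val = true  [terminal]
19. n10.ok = 17  [terminal]
20. n7.pre = "kk"  ["kk"]
21. n6.cnt = 14  [len(A.pre) + 12]
22. n6.pre = true  [S.mk == true]
23. n0.cnt = 5  [S₁.cnt - 6]
24. n0.pre = false  [S₂.pre and S₀.mk]

5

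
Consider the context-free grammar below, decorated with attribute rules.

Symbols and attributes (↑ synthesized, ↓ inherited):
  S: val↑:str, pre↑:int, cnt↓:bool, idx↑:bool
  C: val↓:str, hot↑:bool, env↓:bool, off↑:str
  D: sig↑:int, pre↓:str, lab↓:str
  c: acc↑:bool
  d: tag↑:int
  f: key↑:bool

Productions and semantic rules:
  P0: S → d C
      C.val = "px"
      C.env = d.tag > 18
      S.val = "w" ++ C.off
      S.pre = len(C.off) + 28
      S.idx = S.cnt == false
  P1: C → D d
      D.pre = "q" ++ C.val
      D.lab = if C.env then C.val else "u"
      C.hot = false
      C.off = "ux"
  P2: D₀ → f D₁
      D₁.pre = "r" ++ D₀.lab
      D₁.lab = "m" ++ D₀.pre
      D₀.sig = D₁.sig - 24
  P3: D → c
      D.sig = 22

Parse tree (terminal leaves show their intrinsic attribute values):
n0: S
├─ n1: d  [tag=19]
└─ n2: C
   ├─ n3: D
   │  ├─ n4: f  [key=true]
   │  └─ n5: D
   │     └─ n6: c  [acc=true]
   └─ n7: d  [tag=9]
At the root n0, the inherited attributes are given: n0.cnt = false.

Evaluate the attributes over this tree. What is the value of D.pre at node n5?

1. n0.cnt = false  [given at root]
2. n1.tag = 19  [terminal]
3. n2.val = "px"  ["px"]
4. n2.env = true  [d.tag > 18]
5. n3.pre = "qpx"  ["q" ++ C.val]
6. n3.lab = "px"  [if C.env then C.val else "u"]
7. n4.key = true  [terminal]
8. n5.pre = "rpx"  ["r" ++ D₀.lab]
9. n5.lab = "mqpx"  ["m" ++ D₀.pre]
10. n6.acc = true  [terminal]
11. n5.sig = 22  [22]
12. n3.sig = -2  [D₁.sig - 24]
13. n7.tag = 9  [terminal]
14. n2.hot = false  [false]
15. n2.off = "ux"  ["ux"]
16. n0.val = "wux"  ["w" ++ C.off]
17. n0.pre = 30  [len(C.off) + 28]
18. n0.idx = true  [S.cnt == false]

"rpx"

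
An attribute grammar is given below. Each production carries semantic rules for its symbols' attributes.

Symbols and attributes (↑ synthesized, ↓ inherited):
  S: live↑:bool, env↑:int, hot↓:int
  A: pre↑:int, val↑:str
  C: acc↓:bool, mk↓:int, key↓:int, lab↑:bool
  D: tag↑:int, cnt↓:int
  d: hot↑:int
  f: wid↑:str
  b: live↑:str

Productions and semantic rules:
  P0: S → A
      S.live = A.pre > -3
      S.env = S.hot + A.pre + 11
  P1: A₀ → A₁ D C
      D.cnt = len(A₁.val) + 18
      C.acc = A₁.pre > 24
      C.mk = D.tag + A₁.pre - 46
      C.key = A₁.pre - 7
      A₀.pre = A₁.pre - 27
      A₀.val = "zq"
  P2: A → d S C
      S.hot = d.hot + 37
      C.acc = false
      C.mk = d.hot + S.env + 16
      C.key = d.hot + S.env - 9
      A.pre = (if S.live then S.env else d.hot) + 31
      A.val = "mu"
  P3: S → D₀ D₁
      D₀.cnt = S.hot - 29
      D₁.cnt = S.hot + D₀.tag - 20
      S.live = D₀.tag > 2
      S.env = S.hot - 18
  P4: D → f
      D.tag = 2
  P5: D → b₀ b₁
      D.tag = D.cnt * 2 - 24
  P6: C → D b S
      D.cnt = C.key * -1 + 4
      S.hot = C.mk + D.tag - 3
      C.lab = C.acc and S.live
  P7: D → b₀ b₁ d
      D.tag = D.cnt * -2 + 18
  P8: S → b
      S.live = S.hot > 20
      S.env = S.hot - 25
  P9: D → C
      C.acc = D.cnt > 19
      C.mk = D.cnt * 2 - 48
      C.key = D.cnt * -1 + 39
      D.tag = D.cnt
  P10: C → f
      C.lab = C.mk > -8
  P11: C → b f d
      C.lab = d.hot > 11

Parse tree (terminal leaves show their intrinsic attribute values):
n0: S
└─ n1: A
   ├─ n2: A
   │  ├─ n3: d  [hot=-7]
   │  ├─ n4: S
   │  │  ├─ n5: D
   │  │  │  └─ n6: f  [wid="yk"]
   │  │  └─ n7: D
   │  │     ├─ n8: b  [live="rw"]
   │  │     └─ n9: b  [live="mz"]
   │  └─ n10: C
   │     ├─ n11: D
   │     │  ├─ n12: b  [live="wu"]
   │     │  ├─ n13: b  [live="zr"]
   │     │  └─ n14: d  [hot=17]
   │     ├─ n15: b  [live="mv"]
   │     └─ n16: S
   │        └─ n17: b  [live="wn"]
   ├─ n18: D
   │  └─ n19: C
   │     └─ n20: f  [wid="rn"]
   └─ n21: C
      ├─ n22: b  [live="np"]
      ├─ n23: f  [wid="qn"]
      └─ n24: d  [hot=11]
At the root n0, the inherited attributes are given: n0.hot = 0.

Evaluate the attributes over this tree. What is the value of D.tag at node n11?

2

1. n0.hot = 0  [given at root]
2. n3.hot = -7  [terminal]
3. n4.hot = 30  [d.hot + 37]
4. n5.cnt = 1  [S.hot - 29]
5. n6.wid = "yk"  [terminal]
6. n5.tag = 2  [2]
7. n7.cnt = 12  [S.hot + D₀.tag - 20]
8. n8.live = "rw"  [terminal]
9. n9.live = "mz"  [terminal]
10. n7.tag = 0  [D.cnt * 2 - 24]
11. n4.live = false  [D₀.tag > 2]
12. n4.env = 12  [S.hot - 18]
13. n10.acc = false  [false]
14. n10.mk = 21  [d.hot + S.env + 16]
15. n10.key = -4  [d.hot + S.env - 9]
16. n11.cnt = 8  [C.key * -1 + 4]
17. n12.live = "wu"  [terminal]
18. n13.live = "zr"  [terminal]
19. n14.hot = 17  [terminal]
20. n11.tag = 2  [D.cnt * -2 + 18]
21. n15.live = "mv"  [terminal]
22. n16.hot = 20  [C.mk + D.tag - 3]
23. n17.live = "wn"  [terminal]
24. n16.live = false  [S.hot > 20]
25. n16.env = -5  [S.hot - 25]
26. n10.lab = false  [C.acc and S.live]
27. n2.pre = 24  [(if S.live then S.env else d.hot) + 31]
28. n2.val = "mu"  ["mu"]
29. n18.cnt = 20  [len(A₁.val) + 18]
30. n19.acc = true  [D.cnt > 19]
31. n19.mk = -8  [D.cnt * 2 - 48]
32. n19.key = 19  [D.cnt * -1 + 39]
33. n20.wid = "rn"  [terminal]
34. n19.lab = false  [C.mk > -8]
35. n18.tag = 20  [D.cnt]
36. n21.acc = false  [A₁.pre > 24]
37. n21.mk = -2  [D.tag + A₁.pre - 46]
38. n21.key = 17  [A₁.pre - 7]
39. n22.live = "np"  [terminal]
40. n23.wid = "qn"  [terminal]
41. n24.hot = 11  [terminal]
42. n21.lab = false  [d.hot > 11]
43. n1.pre = -3  [A₁.pre - 27]
44. n1.val = "zq"  ["zq"]
45. n0.live = false  [A.pre > -3]
46. n0.env = 8  [S.hot + A.pre + 11]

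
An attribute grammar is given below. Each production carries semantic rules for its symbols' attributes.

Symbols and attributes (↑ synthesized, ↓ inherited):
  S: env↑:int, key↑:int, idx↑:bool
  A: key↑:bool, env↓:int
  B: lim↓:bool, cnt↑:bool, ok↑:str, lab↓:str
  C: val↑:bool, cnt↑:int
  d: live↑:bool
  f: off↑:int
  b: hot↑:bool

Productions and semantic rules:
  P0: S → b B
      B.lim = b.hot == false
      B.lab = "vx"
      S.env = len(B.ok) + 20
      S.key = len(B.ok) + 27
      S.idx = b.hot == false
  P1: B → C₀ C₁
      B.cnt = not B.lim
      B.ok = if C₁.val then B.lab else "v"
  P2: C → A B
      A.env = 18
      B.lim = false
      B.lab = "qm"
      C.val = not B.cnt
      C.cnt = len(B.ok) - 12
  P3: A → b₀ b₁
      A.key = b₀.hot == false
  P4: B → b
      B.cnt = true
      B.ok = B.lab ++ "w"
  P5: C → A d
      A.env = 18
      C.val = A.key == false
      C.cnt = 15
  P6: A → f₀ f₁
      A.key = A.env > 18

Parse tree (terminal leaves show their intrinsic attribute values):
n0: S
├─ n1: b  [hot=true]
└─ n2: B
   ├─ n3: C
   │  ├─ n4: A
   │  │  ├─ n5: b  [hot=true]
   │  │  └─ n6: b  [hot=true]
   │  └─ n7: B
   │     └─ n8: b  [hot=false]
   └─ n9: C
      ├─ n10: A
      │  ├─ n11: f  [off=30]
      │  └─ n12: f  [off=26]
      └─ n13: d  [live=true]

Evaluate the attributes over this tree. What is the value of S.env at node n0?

1. n1.hot = true  [terminal]
2. n2.lim = false  [b.hot == false]
3. n2.lab = "vx"  ["vx"]
4. n4.env = 18  [18]
5. n5.hot = true  [terminal]
6. n6.hot = true  [terminal]
7. n4.key = false  [b₀.hot == false]
8. n7.lim = false  [false]
9. n7.lab = "qm"  ["qm"]
10. n8.hot = false  [terminal]
11. n7.cnt = true  [true]
12. n7.ok = "qmw"  [B.lab ++ "w"]
13. n3.val = false  [not B.cnt]
14. n3.cnt = -9  [len(B.ok) - 12]
15. n10.env = 18  [18]
16. n11.off = 30  [terminal]
17. n12.off = 26  [terminal]
18. n10.key = false  [A.env > 18]
19. n13.live = true  [terminal]
20. n9.val = true  [A.key == false]
21. n9.cnt = 15  [15]
22. n2.cnt = true  [not B.lim]
23. n2.ok = "vx"  [if C₁.val then B.lab else "v"]
24. n0.env = 22  [len(B.ok) + 20]
25. n0.key = 29  [len(B.ok) + 27]
26. n0.idx = false  [b.hot == false]

22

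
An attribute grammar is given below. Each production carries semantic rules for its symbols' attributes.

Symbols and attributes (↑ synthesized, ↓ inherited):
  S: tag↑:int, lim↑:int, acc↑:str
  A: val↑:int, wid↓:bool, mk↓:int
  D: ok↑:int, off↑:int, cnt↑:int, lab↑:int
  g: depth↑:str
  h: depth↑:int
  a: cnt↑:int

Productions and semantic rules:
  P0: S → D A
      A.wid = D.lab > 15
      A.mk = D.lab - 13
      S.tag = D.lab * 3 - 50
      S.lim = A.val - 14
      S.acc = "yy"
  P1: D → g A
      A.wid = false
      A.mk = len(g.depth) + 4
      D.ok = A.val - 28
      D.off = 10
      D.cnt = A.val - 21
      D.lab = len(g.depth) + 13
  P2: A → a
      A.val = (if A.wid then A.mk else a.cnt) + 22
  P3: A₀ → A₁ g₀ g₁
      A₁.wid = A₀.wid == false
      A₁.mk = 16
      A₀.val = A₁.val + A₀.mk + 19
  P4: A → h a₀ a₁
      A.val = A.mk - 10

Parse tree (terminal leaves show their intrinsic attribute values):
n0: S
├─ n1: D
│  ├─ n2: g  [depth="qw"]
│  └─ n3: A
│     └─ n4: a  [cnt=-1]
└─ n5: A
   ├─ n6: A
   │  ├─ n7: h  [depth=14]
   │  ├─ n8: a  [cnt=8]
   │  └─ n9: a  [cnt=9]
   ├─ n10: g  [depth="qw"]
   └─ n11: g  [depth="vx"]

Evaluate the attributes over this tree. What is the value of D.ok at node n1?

1. n2.depth = "qw"  [terminal]
2. n3.wid = false  [false]
3. n3.mk = 6  [len(g.depth) + 4]
4. n4.cnt = -1  [terminal]
5. n3.val = 21  [(if A.wid then A.mk else a.cnt) + 22]
6. n1.ok = -7  [A.val - 28]
7. n1.off = 10  [10]
8. n1.cnt = 0  [A.val - 21]
9. n1.lab = 15  [len(g.depth) + 13]
10. n5.wid = false  [D.lab > 15]
11. n5.mk = 2  [D.lab - 13]
12. n6.wid = true  [A₀.wid == false]
13. n6.mk = 16  [16]
14. n7.depth = 14  [terminal]
15. n8.cnt = 8  [terminal]
16. n9.cnt = 9  [terminal]
17. n6.val = 6  [A.mk - 10]
18. n10.depth = "qw"  [terminal]
19. n11.depth = "vx"  [terminal]
20. n5.val = 27  [A₁.val + A₀.mk + 19]
21. n0.tag = -5  [D.lab * 3 - 50]
22. n0.lim = 13  [A.val - 14]
23. n0.acc = "yy"  ["yy"]

-7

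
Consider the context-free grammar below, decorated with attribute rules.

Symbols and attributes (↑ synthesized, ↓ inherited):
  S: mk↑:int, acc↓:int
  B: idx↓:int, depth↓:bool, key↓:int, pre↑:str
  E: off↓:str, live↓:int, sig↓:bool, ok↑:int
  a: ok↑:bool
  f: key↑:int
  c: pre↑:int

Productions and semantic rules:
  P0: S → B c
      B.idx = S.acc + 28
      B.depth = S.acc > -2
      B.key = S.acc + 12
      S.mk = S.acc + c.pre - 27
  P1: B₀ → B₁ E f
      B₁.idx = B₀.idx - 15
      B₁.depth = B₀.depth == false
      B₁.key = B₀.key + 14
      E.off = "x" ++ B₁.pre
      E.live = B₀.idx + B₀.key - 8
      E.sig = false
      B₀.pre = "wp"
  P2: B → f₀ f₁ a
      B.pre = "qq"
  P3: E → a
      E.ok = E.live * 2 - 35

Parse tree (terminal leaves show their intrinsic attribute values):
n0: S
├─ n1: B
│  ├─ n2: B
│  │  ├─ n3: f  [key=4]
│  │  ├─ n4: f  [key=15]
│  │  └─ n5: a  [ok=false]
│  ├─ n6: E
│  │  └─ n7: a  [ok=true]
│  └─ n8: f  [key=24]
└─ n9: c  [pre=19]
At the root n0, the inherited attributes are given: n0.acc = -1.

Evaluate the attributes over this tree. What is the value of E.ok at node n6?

1. n0.acc = -1  [given at root]
2. n1.idx = 27  [S.acc + 28]
3. n1.depth = true  [S.acc > -2]
4. n1.key = 11  [S.acc + 12]
5. n2.idx = 12  [B₀.idx - 15]
6. n2.depth = false  [B₀.depth == false]
7. n2.key = 25  [B₀.key + 14]
8. n3.key = 4  [terminal]
9. n4.key = 15  [terminal]
10. n5.ok = false  [terminal]
11. n2.pre = "qq"  ["qq"]
12. n6.off = "xqq"  ["x" ++ B₁.pre]
13. n6.live = 30  [B₀.idx + B₀.key - 8]
14. n6.sig = false  [false]
15. n7.ok = true  [terminal]
16. n6.ok = 25  [E.live * 2 - 35]
17. n8.key = 24  [terminal]
18. n1.pre = "wp"  ["wp"]
19. n9.pre = 19  [terminal]
20. n0.mk = -9  [S.acc + c.pre - 27]

25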